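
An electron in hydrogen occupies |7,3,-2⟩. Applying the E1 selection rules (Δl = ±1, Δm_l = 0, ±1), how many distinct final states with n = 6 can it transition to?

E1 requires Δl = ±1, so l_f ∈ {2, 4}; with 0 ≤ l_f ≤ n_f−1 = 5, the allowed l_f values are {2, 4}.
For l_f = 2: m_f ∈ {m_i−1, m_i, m_i+1} ∩ [−2, 2] = {-2, -1} → 2 states.
For l_f = 4: m_f ∈ {m_i−1, m_i, m_i+1} ∩ [−4, 4] = {-3, -2, -1} → 3 states.
Total: 5.

5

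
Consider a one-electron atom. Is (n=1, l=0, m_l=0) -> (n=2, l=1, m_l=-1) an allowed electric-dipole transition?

Δl = 1 − 0 = +1; the E1 rule Δl = ±1 is ok.
m_l: 0 → -1 (Δm_l = -1). |Δm_l| ≤ 1 ok.
All E1 selection rules are satisfied.

allowed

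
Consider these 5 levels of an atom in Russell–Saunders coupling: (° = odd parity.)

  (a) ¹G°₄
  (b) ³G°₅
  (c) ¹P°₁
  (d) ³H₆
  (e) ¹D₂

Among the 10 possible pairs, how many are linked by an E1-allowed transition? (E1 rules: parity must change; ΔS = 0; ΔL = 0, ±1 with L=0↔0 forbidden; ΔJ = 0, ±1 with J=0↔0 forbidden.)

(a)–(b): forbidden (parity, ΔS).
(a)–(c): forbidden (parity, ΔL, ΔJ).
(a)–(d): forbidden (ΔS, ΔJ).
(a)–(e): forbidden (ΔL, ΔJ).
(b)–(c): forbidden (parity, ΔS, ΔL, ΔJ).
(b)–(d): allowed.
(b)–(e): forbidden (ΔS, ΔL, ΔJ).
(c)–(d): forbidden (ΔS, ΔL, ΔJ).
(c)–(e): allowed.
(d)–(e): forbidden (parity, ΔS, ΔL, ΔJ).
Allowed pairs: 2 of 10.

2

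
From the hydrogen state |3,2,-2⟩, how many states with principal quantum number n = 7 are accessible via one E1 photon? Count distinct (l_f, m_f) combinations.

4

E1 requires Δl = ±1, so l_f ∈ {1, 3}; with 0 ≤ l_f ≤ n_f−1 = 6, the allowed l_f values are {1, 3}.
For l_f = 1: m_f ∈ {m_i−1, m_i, m_i+1} ∩ [−1, 1] = {-1} → 1 state.
For l_f = 3: m_f ∈ {m_i−1, m_i, m_i+1} ∩ [−3, 3] = {-3, -2, -1} → 3 states.
Total: 4.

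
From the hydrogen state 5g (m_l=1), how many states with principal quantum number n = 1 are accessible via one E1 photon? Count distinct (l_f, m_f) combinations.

0

E1 requires l_f ∈ {3, 5}, but neither lies in [0, 0], so no final state is reachable.
Total: 0.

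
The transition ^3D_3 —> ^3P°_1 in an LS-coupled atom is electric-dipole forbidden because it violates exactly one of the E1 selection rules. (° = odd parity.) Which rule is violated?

Parity must change: even → odd — passes.
ΔS = 0: S: 1 → 1 — passes.
ΔL = 0, ±1 (not L=0↔0): L: 2 → 1, ΔL = -1 — passes.
ΔJ = 0, ±1 (not J=0↔0): J: 3 → 1, ΔJ = -2 — fails.

the ΔJ = 0, ±1 rule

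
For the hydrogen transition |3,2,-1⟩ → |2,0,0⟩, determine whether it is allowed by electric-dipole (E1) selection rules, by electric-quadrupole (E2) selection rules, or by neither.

E2

Δl = 0 − 2 = -2; l_i + l_f = 2.
Δm_l = +1.
E1 (Δl = ±1, |Δm_l| ≤ 1): not satisfied.
E2 (Δl = 0,±2, l_i+l_f ≥ 2, |Δm_l| ≤ 2): satisfied.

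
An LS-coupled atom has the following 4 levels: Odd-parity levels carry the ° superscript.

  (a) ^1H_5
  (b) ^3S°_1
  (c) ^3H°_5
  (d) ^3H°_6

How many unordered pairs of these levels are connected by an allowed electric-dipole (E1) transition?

0

(a)–(b): forbidden (ΔS, ΔL, ΔJ).
(a)–(c): forbidden (ΔS).
(a)–(d): forbidden (ΔS).
(b)–(c): forbidden (parity, ΔL, ΔJ).
(b)–(d): forbidden (parity, ΔL, ΔJ).
(c)–(d): forbidden (parity).
Allowed pairs: 0 of 6.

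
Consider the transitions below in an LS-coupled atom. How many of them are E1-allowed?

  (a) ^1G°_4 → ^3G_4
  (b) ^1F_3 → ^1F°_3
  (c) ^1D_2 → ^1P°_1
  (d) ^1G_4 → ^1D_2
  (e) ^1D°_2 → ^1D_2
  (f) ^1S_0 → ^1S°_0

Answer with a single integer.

3

(a) forbidden (ΔS fails)
(b) allowed
(c) allowed
(d) forbidden (parity, ΔL, ΔJ fail)
(e) allowed
(f) forbidden (ΔL, ΔJ fail)
Total allowed: 3 of 6.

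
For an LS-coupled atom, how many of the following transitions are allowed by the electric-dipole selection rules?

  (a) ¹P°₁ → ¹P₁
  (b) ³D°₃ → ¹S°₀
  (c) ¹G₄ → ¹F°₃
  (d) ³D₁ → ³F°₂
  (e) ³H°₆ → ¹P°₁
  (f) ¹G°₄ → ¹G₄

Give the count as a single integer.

4

(a) allowed
(b) forbidden (parity, ΔS, ΔL, ΔJ fail)
(c) allowed
(d) allowed
(e) forbidden (parity, ΔS, ΔL, ΔJ fail)
(f) allowed
Total allowed: 4 of 6.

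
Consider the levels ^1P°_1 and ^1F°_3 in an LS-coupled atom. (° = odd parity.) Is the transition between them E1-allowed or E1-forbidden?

Reading off the term symbols: S 0→0, L 1→3, J 1→3, parity odd→odd.
Parity must change: odd → odd — fails.
ΔL = 0, ±1 (not L=0↔0): L: 1 → 3, ΔL = +2 — fails.
ΔJ = 0, ±1 (not J=0↔0): J: 1 → 3, ΔJ = +2 — fails.
ΔS = 0: S: 0 → 0 — ok.
Rule(s) violated: parity, ΔL, ΔJ.

forbidden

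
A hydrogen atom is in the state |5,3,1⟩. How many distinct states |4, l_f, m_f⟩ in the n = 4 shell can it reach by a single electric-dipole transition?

E1 requires Δl = ±1, so l_f ∈ {2, 4}; with 0 ≤ l_f ≤ n_f−1 = 3, the allowed l_f values are {2}.
For l_f = 2: m_f ∈ {m_i−1, m_i, m_i+1} ∩ [−2, 2] = {0, 1, 2} → 3 states.
Total: 3.

3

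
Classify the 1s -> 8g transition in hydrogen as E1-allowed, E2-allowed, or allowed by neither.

Δl = 4 − 0 = +4; l_i + l_f = 4.
E1 (Δl = ±1): not satisfied.
E2 (Δl = 0,±2, l_i+l_f ≥ 2): not satisfied.

neither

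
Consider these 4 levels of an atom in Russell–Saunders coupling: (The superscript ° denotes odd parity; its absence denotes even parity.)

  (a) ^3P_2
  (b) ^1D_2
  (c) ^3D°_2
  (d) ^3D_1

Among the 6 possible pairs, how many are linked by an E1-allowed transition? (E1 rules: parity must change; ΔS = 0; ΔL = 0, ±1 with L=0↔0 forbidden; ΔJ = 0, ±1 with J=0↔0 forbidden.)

(a)–(b): forbidden (parity, ΔS).
(a)–(c): allowed.
(a)–(d): forbidden (parity).
(b)–(c): forbidden (ΔS).
(b)–(d): forbidden (parity, ΔS).
(c)–(d): allowed.
Allowed pairs: 2 of 6.

2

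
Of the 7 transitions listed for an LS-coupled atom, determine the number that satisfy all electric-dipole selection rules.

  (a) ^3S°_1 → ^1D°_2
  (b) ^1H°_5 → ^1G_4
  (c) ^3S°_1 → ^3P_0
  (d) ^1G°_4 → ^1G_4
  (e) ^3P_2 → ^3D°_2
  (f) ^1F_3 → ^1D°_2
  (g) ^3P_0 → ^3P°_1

6

(a) forbidden (parity, ΔS, ΔL fail)
(b) allowed
(c) allowed
(d) allowed
(e) allowed
(f) allowed
(g) allowed
Total allowed: 6 of 7.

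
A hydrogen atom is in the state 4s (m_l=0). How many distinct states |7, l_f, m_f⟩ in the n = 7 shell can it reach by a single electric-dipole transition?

E1 requires Δl = ±1, so l_f ∈ {-1, 1}; with 0 ≤ l_f ≤ n_f−1 = 6, the allowed l_f values are {1}.
For l_f = 1: m_f ∈ {m_i−1, m_i, m_i+1} ∩ [−1, 1] = {-1, 0, 1} → 3 states.
Total: 3.

3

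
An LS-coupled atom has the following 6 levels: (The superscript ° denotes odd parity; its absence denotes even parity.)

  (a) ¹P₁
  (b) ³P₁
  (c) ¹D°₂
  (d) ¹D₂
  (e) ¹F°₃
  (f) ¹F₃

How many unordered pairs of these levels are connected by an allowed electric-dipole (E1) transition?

5

(a)–(b): forbidden (parity, ΔS).
(a)–(c): allowed.
(a)–(d): forbidden (parity).
(a)–(e): forbidden (ΔL, ΔJ).
(a)–(f): forbidden (parity, ΔL, ΔJ).
(b)–(c): forbidden (ΔS).
(b)–(d): forbidden (parity, ΔS).
(b)–(e): forbidden (ΔS, ΔL, ΔJ).
(b)–(f): forbidden (parity, ΔS, ΔL, ΔJ).
(c)–(d): allowed.
(c)–(e): forbidden (parity).
(c)–(f): allowed.
(d)–(e): allowed.
(d)–(f): forbidden (parity).
(e)–(f): allowed.
Allowed pairs: 5 of 15.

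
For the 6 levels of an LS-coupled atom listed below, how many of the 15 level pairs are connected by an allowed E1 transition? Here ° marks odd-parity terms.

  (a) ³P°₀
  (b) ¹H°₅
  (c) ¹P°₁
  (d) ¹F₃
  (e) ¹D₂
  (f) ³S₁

2

(a)–(b): forbidden (parity, ΔS, ΔL, ΔJ).
(a)–(c): forbidden (parity, ΔS).
(a)–(d): forbidden (ΔS, ΔL, ΔJ).
(a)–(e): forbidden (ΔS, ΔJ).
(a)–(f): allowed.
(b)–(c): forbidden (parity, ΔL, ΔJ).
(b)–(d): forbidden (ΔL, ΔJ).
(b)–(e): forbidden (ΔL, ΔJ).
(b)–(f): forbidden (ΔS, ΔL, ΔJ).
(c)–(d): forbidden (ΔL, ΔJ).
(c)–(e): allowed.
(c)–(f): forbidden (ΔS).
(d)–(e): forbidden (parity).
(d)–(f): forbidden (parity, ΔS, ΔL, ΔJ).
(e)–(f): forbidden (parity, ΔS, ΔL).
Allowed pairs: 2 of 15.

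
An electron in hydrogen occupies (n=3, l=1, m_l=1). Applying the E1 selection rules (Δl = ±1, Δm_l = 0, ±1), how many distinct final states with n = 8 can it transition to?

4

E1 requires Δl = ±1, so l_f ∈ {0, 2}; with 0 ≤ l_f ≤ n_f−1 = 7, the allowed l_f values are {0, 2}.
For l_f = 0: m_f ∈ {m_i−1, m_i, m_i+1} ∩ [−0, 0] = {0} → 1 state.
For l_f = 2: m_f ∈ {m_i−1, m_i, m_i+1} ∩ [−2, 2] = {0, 1, 2} → 3 states.
Total: 4.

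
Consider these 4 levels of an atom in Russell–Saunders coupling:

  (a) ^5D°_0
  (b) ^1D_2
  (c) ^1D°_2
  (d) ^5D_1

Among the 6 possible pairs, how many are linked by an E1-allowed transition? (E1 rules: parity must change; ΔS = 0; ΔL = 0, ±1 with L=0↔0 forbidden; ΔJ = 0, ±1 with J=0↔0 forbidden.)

(a)–(b): forbidden (ΔS, ΔJ).
(a)–(c): forbidden (parity, ΔS, ΔJ).
(a)–(d): allowed.
(b)–(c): allowed.
(b)–(d): forbidden (parity, ΔS).
(c)–(d): forbidden (ΔS).
Allowed pairs: 2 of 6.

2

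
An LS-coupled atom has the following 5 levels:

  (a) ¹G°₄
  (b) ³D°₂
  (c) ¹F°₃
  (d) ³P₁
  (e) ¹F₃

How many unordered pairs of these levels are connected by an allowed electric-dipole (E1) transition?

(a)–(b): forbidden (parity, ΔS, ΔL, ΔJ).
(a)–(c): forbidden (parity).
(a)–(d): forbidden (ΔS, ΔL, ΔJ).
(a)–(e): allowed.
(b)–(c): forbidden (parity, ΔS).
(b)–(d): allowed.
(b)–(e): forbidden (ΔS).
(c)–(d): forbidden (ΔS, ΔL, ΔJ).
(c)–(e): allowed.
(d)–(e): forbidden (parity, ΔS, ΔL, ΔJ).
Allowed pairs: 3 of 10.

3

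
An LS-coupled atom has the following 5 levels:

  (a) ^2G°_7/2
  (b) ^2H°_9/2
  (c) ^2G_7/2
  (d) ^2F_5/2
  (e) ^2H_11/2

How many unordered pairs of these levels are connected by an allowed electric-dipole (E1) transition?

(a)–(b): forbidden (parity).
(a)–(c): allowed.
(a)–(d): allowed.
(a)–(e): forbidden (ΔJ).
(b)–(c): allowed.
(b)–(d): forbidden (ΔL, ΔJ).
(b)–(e): allowed.
(c)–(d): forbidden (parity).
(c)–(e): forbidden (parity, ΔJ).
(d)–(e): forbidden (parity, ΔL, ΔJ).
Allowed pairs: 4 of 10.

4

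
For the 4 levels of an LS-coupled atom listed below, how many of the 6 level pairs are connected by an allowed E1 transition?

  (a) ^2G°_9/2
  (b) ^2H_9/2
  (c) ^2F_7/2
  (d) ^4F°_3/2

(a)–(b): allowed.
(a)–(c): allowed.
(a)–(d): forbidden (parity, ΔS, ΔJ).
(b)–(c): forbidden (parity, ΔL).
(b)–(d): forbidden (ΔS, ΔL, ΔJ).
(c)–(d): forbidden (ΔS, ΔJ).
Allowed pairs: 2 of 6.

2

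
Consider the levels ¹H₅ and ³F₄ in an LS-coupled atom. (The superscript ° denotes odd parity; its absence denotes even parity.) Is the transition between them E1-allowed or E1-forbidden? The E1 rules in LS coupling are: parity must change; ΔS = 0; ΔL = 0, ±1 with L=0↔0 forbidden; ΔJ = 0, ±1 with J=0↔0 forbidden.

forbidden

Parity must change: even → even — fails.
ΔS = 0: S: 0 → 1 — fails.
ΔL = 0, ±1 (not L=0↔0): L: 5 → 3, ΔL = -2 — fails.
ΔJ = 0, ±1 (not J=0↔0): J: 5 → 4, ΔJ = -1 — passes.
Rule(s) violated: parity, ΔS, ΔL.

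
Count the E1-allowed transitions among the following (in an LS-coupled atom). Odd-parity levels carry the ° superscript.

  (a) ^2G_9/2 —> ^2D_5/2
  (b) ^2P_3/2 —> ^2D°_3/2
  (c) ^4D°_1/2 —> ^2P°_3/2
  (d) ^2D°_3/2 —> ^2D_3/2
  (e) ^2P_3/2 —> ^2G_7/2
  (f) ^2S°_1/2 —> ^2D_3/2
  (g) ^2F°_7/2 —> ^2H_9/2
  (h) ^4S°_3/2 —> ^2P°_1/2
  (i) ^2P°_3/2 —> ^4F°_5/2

(a) forbidden (parity, ΔL, ΔJ fail)
(b) allowed
(c) forbidden (parity, ΔS fail)
(d) allowed
(e) forbidden (parity, ΔL, ΔJ fail)
(f) forbidden (ΔL fails)
(g) forbidden (ΔL fails)
(h) forbidden (parity, ΔS fail)
(i) forbidden (parity, ΔS, ΔL fail)
Total allowed: 2 of 9.

2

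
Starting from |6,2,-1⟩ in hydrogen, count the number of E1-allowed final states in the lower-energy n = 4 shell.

E1 requires Δl = ±1, so l_f ∈ {1, 3}; with 0 ≤ l_f ≤ n_f−1 = 3, the allowed l_f values are {1, 3}.
For l_f = 1: m_f ∈ {m_i−1, m_i, m_i+1} ∩ [−1, 1] = {-1, 0} → 2 states.
For l_f = 3: m_f ∈ {m_i−1, m_i, m_i+1} ∩ [−3, 3] = {-2, -1, 0} → 3 states.
Total: 5.

5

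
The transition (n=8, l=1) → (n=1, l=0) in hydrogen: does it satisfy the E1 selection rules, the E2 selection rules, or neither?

Δl = 0 − 1 = -1; l_i + l_f = 1.
E1 (Δl = ±1): satisfied.
E2 (Δl = 0,±2, l_i+l_f ≥ 2): not satisfied.

E1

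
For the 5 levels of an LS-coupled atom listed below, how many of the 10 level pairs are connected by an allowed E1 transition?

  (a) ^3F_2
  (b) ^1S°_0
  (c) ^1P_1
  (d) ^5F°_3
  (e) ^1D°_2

2

(a)–(b): forbidden (ΔS, ΔL, ΔJ).
(a)–(c): forbidden (parity, ΔS, ΔL).
(a)–(d): forbidden (ΔS).
(a)–(e): forbidden (ΔS).
(b)–(c): allowed.
(b)–(d): forbidden (parity, ΔS, ΔL, ΔJ).
(b)–(e): forbidden (parity, ΔL, ΔJ).
(c)–(d): forbidden (ΔS, ΔL, ΔJ).
(c)–(e): allowed.
(d)–(e): forbidden (parity, ΔS).
Allowed pairs: 2 of 10.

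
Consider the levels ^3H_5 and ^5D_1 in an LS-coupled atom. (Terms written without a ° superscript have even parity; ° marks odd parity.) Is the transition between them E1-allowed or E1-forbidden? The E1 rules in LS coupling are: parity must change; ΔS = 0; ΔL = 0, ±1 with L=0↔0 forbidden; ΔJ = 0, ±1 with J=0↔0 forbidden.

ΔJ = 0, ±1 (not J=0↔0): J: 5 → 1, ΔJ = -4 — ✗.
Parity must change: even → even — ✗.
ΔL = 0, ±1 (not L=0↔0): L: 5 → 2, ΔL = -3 — ✗.
ΔS = 0: S: 1 → 2 — ✗.
Rule(s) violated: parity, ΔS, ΔL, ΔJ.

forbidden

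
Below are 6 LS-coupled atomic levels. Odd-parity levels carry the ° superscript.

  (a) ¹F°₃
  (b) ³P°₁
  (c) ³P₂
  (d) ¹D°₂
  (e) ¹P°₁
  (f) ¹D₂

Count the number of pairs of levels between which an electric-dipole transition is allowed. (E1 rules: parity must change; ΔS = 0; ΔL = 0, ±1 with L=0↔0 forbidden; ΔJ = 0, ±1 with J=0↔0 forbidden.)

4

(a)–(b): forbidden (parity, ΔS, ΔL, ΔJ).
(a)–(c): forbidden (ΔS, ΔL).
(a)–(d): forbidden (parity).
(a)–(e): forbidden (parity, ΔL, ΔJ).
(a)–(f): allowed.
(b)–(c): allowed.
(b)–(d): forbidden (parity, ΔS).
(b)–(e): forbidden (parity, ΔS).
(b)–(f): forbidden (ΔS).
(c)–(d): forbidden (ΔS).
(c)–(e): forbidden (ΔS).
(c)–(f): forbidden (parity, ΔS).
(d)–(e): forbidden (parity).
(d)–(f): allowed.
(e)–(f): allowed.
Allowed pairs: 4 of 15.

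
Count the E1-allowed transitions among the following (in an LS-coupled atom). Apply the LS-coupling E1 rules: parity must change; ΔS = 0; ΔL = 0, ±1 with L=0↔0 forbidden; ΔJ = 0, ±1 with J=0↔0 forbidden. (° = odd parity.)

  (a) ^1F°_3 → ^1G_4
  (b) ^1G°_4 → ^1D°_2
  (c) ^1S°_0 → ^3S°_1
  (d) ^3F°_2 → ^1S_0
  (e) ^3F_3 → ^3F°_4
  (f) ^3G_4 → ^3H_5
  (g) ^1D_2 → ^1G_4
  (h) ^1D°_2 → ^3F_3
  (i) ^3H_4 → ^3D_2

(a) allowed
(b) forbidden (parity, ΔL, ΔJ fail)
(c) forbidden (parity, ΔS, ΔL fail)
(d) forbidden (ΔS, ΔL, ΔJ fail)
(e) allowed
(f) forbidden (parity fails)
(g) forbidden (parity, ΔL, ΔJ fail)
(h) forbidden (ΔS fails)
(i) forbidden (parity, ΔL, ΔJ fail)
Total allowed: 2 of 9.

2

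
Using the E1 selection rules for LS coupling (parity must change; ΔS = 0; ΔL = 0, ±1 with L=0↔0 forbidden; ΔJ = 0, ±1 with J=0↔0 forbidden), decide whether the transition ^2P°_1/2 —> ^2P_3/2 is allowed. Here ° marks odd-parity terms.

Reading off the term symbols: S 1/2→1/2, L 1→1, J 1/2→3/2, parity odd→even.
Parity must change: odd → even — ✓.
ΔS = 0: S: 1/2 → 1/2 — ✓.
ΔL = 0, ±1 (not L=0↔0): L: 1 → 1, ΔL = +0 — ✓.
ΔJ = 0, ±1 (not J=0↔0): J: 1/2 → 3/2, ΔJ = +1 — ✓.
All four E1 rules are satisfied.

allowed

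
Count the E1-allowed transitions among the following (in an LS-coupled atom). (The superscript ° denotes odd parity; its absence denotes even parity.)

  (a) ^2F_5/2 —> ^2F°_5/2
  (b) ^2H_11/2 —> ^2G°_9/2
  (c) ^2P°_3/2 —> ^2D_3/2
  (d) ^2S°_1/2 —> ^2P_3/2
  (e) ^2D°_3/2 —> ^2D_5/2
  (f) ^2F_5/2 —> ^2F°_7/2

(a) allowed
(b) allowed
(c) allowed
(d) allowed
(e) allowed
(f) allowed
Total allowed: 6 of 6.

6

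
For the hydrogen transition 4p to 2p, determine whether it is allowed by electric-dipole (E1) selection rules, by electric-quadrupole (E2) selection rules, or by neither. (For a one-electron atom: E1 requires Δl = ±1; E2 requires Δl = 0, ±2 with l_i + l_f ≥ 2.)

E2

Δl = 1 − 1 = +0; l_i + l_f = 2.
E1 (Δl = ±1): not satisfied.
E2 (Δl = 0,±2, l_i+l_f ≥ 2): satisfied.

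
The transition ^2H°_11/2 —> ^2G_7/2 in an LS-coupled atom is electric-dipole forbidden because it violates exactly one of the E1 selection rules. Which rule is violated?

Reading off the term symbols: S 1/2→1/2, L 5→4, J 11/2→7/2, parity odd→even.
ΔJ = 0, ±1 (not J=0↔0): J: 11/2 → 7/2, ΔJ = -2 — ✗.
ΔL = 0, ±1 (not L=0↔0): L: 5 → 4, ΔL = -1 — ✓.
ΔS = 0: S: 1/2 → 1/2 — ✓.
Parity must change: odd → even — ✓.

the ΔJ = 0, ±1 rule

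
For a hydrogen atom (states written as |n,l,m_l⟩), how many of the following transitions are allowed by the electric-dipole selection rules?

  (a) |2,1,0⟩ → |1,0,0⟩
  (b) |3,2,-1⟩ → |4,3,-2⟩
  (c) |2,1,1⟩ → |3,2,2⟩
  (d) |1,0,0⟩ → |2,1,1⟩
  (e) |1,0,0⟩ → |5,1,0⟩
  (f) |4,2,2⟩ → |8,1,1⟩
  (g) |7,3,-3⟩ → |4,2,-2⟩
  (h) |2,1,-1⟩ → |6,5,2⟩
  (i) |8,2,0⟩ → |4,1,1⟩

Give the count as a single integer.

8

(a) allowed
(b) allowed
(c) allowed
(d) allowed
(e) allowed
(f) allowed
(g) allowed
(h) forbidden — Δl = +4 (E1 requires Δl = ±1); Δm_l = +3 (E1 requires Δm_l = 0, ±1)
(i) allowed
Total allowed: 8 of 9.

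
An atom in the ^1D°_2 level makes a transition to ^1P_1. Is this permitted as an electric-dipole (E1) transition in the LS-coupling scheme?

allowed

Initial level: S=0, L=2, J=2, parity odd. Final level: S=0, L=1, J=1, parity even.
ΔJ = 0, ±1 (not J=0↔0): J: 2 → 1, ΔJ = -1 — passes.
ΔL = 0, ±1 (not L=0↔0): L: 2 → 1, ΔL = -1 — passes.
Parity must change: odd → even — passes.
ΔS = 0: S: 0 → 0 — passes.
All four E1 rules are satisfied.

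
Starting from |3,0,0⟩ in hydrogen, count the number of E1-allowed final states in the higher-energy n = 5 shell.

3

E1 requires Δl = ±1, so l_f ∈ {-1, 1}; with 0 ≤ l_f ≤ n_f−1 = 4, the allowed l_f values are {1}.
For l_f = 1: m_f ∈ {m_i−1, m_i, m_i+1} ∩ [−1, 1] = {-1, 0, 1} → 3 states.
Total: 3.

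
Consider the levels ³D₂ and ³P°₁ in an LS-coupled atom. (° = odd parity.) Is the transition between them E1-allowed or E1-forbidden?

Initial level: S=1, L=2, J=2, parity even. Final level: S=1, L=1, J=1, parity odd.
ΔJ = 0, ±1 (not J=0↔0): J: 2 → 1, ΔJ = -1 — satisfied.
ΔL = 0, ±1 (not L=0↔0): L: 2 → 1, ΔL = -1 — satisfied.
ΔS = 0: S: 1 → 1 — satisfied.
Parity must change: even → odd — satisfied.
All four E1 rules are satisfied.

allowed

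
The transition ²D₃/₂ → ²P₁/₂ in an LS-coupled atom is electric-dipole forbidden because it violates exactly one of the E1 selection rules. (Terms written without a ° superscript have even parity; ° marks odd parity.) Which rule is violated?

Reading off the term symbols: S 1/2→1/2, L 2→1, J 3/2→1/2, parity even→even.
Parity must change: even → even — violated.
ΔS = 0: S: 1/2 → 1/2 — satisfied.
ΔL = 0, ±1 (not L=0↔0): L: 2 → 1, ΔL = -1 — satisfied.
ΔJ = 0, ±1 (not J=0↔0): J: 3/2 → 1/2, ΔJ = -1 — satisfied.

parity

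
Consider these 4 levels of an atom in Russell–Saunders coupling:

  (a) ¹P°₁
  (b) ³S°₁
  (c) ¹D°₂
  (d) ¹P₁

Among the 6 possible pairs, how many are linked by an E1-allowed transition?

2

(a)–(b): forbidden (parity, ΔS).
(a)–(c): forbidden (parity).
(a)–(d): allowed.
(b)–(c): forbidden (parity, ΔS, ΔL).
(b)–(d): forbidden (ΔS).
(c)–(d): allowed.
Allowed pairs: 2 of 6.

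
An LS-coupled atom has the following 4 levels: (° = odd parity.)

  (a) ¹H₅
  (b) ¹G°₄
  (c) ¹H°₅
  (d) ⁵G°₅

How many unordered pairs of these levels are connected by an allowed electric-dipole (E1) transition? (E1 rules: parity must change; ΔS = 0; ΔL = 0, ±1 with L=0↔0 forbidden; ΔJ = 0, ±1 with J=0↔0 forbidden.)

2

(a)–(b): allowed.
(a)–(c): allowed.
(a)–(d): forbidden (ΔS).
(b)–(c): forbidden (parity).
(b)–(d): forbidden (parity, ΔS).
(c)–(d): forbidden (parity, ΔS).
Allowed pairs: 2 of 6.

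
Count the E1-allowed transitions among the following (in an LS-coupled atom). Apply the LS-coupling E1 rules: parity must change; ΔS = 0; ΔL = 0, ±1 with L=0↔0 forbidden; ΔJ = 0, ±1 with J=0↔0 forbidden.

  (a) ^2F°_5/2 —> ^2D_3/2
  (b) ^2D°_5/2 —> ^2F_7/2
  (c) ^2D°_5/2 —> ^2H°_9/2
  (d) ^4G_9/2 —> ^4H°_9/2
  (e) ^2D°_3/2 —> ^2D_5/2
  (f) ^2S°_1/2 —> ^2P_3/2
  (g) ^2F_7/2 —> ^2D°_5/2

(a) allowed
(b) allowed
(c) forbidden (parity, ΔL, ΔJ fail)
(d) allowed
(e) allowed
(f) allowed
(g) allowed
Total allowed: 6 of 7.

6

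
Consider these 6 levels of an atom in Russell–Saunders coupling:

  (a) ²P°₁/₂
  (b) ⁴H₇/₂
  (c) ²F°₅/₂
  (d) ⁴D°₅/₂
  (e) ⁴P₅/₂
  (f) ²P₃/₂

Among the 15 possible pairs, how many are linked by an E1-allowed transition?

(a)–(b): forbidden (ΔS, ΔL, ΔJ).
(a)–(c): forbidden (parity, ΔL, ΔJ).
(a)–(d): forbidden (parity, ΔS, ΔJ).
(a)–(e): forbidden (ΔS, ΔJ).
(a)–(f): allowed.
(b)–(c): forbidden (ΔS, ΔL).
(b)–(d): forbidden (ΔL).
(b)–(e): forbidden (parity, ΔL).
(b)–(f): forbidden (parity, ΔS, ΔL, ΔJ).
(c)–(d): forbidden (parity, ΔS).
(c)–(e): forbidden (ΔS, ΔL).
(c)–(f): forbidden (ΔL).
(d)–(e): allowed.
(d)–(f): forbidden (ΔS).
(e)–(f): forbidden (parity, ΔS).
Allowed pairs: 2 of 15.

2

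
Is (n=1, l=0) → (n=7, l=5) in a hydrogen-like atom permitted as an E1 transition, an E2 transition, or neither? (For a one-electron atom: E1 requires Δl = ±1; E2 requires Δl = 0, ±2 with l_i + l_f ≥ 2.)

neither

Δl = 5 − 0 = +5; l_i + l_f = 5.
E1 (Δl = ±1): not satisfied.
E2 (Δl = 0,±2, l_i+l_f ≥ 2): not satisfied.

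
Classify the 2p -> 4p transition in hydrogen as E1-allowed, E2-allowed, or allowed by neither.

E2

Δl = 1 − 1 = +0; l_i + l_f = 2.
E1 (Δl = ±1): not satisfied.
E2 (Δl = 0,±2, l_i+l_f ≥ 2): satisfied.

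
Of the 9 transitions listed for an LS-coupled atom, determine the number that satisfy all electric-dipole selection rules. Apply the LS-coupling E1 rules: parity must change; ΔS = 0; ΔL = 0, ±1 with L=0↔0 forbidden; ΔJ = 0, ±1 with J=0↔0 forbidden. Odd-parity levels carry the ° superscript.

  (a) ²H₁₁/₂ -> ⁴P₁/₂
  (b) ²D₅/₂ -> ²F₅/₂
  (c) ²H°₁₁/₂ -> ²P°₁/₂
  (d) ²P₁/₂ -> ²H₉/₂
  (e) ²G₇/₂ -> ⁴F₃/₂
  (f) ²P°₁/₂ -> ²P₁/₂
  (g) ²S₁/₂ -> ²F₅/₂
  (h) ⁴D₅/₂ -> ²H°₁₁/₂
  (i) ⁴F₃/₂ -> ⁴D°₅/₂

2

(a) forbidden (parity, ΔS, ΔL, ΔJ fail)
(b) forbidden (parity fails)
(c) forbidden (parity, ΔL, ΔJ fail)
(d) forbidden (parity, ΔL, ΔJ fail)
(e) forbidden (parity, ΔS, ΔJ fail)
(f) allowed
(g) forbidden (parity, ΔL, ΔJ fail)
(h) forbidden (ΔS, ΔL, ΔJ fail)
(i) allowed
Total allowed: 2 of 9.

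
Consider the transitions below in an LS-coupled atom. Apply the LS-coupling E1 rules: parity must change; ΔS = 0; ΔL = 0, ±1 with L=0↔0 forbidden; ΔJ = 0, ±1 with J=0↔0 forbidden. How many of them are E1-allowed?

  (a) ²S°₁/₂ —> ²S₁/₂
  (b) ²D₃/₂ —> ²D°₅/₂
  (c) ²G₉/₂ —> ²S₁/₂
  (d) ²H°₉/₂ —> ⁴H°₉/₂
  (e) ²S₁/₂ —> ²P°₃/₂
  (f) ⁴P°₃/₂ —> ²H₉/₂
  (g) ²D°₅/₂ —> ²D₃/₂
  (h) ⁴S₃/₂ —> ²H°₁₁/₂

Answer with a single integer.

3

(a) forbidden (ΔL fails)
(b) allowed
(c) forbidden (parity, ΔL, ΔJ fail)
(d) forbidden (parity, ΔS fail)
(e) allowed
(f) forbidden (ΔS, ΔL, ΔJ fail)
(g) allowed
(h) forbidden (ΔS, ΔL, ΔJ fail)
Total allowed: 3 of 8.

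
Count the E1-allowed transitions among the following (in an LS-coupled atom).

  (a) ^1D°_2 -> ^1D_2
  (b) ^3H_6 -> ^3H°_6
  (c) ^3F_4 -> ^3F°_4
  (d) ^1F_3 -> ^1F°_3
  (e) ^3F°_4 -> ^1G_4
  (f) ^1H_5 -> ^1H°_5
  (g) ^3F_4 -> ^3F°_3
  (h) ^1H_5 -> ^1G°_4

(a) allowed
(b) allowed
(c) allowed
(d) allowed
(e) forbidden (ΔS fails)
(f) allowed
(g) allowed
(h) allowed
Total allowed: 7 of 8.

7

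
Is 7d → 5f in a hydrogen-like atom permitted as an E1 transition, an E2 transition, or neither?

Δl = 3 − 2 = +1; l_i + l_f = 5.
E1 (Δl = ±1): satisfied.
E2 (Δl = 0,±2, l_i+l_f ≥ 2): not satisfied.

E1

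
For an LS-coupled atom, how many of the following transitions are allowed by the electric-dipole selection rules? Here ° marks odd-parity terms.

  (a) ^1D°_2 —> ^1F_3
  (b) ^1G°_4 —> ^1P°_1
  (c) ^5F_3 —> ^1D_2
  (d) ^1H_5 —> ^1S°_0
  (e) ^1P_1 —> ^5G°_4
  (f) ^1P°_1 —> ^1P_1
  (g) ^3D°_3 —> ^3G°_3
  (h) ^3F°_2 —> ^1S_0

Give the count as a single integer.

(a) allowed
(b) forbidden (parity, ΔL, ΔJ fail)
(c) forbidden (parity, ΔS fail)
(d) forbidden (ΔL, ΔJ fail)
(e) forbidden (ΔS, ΔL, ΔJ fail)
(f) allowed
(g) forbidden (parity, ΔL fail)
(h) forbidden (ΔS, ΔL, ΔJ fail)
Total allowed: 2 of 8.

2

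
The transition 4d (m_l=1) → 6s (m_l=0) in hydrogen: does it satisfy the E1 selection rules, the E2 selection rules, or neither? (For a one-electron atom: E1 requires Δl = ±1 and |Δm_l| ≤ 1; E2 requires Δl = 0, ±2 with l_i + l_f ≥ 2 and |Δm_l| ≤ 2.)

E2

Δl = 0 − 2 = -2; l_i + l_f = 2.
Δm_l = -1.
E1 (Δl = ±1, |Δm_l| ≤ 1): not satisfied.
E2 (Δl = 0,±2, l_i+l_f ≥ 2, |Δm_l| ≤ 2): satisfied.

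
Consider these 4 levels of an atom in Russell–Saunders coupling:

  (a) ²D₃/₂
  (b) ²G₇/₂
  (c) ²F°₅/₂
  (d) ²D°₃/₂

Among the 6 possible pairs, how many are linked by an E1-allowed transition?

3

(a)–(b): forbidden (parity, ΔL, ΔJ).
(a)–(c): allowed.
(a)–(d): allowed.
(b)–(c): allowed.
(b)–(d): forbidden (ΔL, ΔJ).
(c)–(d): forbidden (parity).
Allowed pairs: 3 of 6.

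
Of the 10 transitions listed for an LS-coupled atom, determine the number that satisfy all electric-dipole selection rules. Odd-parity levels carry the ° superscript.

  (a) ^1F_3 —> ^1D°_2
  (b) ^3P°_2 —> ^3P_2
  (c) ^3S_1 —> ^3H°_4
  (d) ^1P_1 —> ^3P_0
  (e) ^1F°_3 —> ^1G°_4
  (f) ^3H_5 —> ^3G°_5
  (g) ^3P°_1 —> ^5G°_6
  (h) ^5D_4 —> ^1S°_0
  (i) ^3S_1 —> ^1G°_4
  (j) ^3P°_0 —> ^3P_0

(a) allowed
(b) allowed
(c) forbidden (ΔL, ΔJ fail)
(d) forbidden (parity, ΔS fail)
(e) forbidden (parity fails)
(f) allowed
(g) forbidden (parity, ΔS, ΔL, ΔJ fail)
(h) forbidden (ΔS, ΔL, ΔJ fail)
(i) forbidden (ΔS, ΔL, ΔJ fail)
(j) forbidden (ΔJ fails)
Total allowed: 3 of 10.

3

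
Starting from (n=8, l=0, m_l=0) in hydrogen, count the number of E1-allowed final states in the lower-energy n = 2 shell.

3

E1 requires Δl = ±1, so l_f ∈ {-1, 1}; with 0 ≤ l_f ≤ n_f−1 = 1, the allowed l_f values are {1}.
For l_f = 1: m_f ∈ {m_i−1, m_i, m_i+1} ∩ [−1, 1] = {-1, 0, 1} → 3 states.
Total: 3.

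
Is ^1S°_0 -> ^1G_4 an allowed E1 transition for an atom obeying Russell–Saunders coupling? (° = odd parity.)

forbidden

Initial level: S=0, L=0, J=0, parity odd. Final level: S=0, L=4, J=4, parity even.
Parity must change: odd → even — ok.
ΔS = 0: S: 0 → 0 — ok.
ΔL = 0, ±1 (not L=0↔0): L: 0 → 4, ΔL = +4 — fails.
ΔJ = 0, ±1 (not J=0↔0): J: 0 → 4, ΔJ = +4 — fails.
Rule(s) violated: ΔL, ΔJ.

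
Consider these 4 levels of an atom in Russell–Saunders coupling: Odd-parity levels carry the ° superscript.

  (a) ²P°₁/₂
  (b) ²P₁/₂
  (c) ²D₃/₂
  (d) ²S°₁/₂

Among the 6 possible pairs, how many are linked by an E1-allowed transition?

(a)–(b): allowed.
(a)–(c): allowed.
(a)–(d): forbidden (parity).
(b)–(c): forbidden (parity).
(b)–(d): allowed.
(c)–(d): forbidden (ΔL).
Allowed pairs: 3 of 6.

3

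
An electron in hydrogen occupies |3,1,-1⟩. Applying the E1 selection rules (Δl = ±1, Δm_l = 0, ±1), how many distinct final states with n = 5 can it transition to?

4

E1 requires Δl = ±1, so l_f ∈ {0, 2}; with 0 ≤ l_f ≤ n_f−1 = 4, the allowed l_f values are {0, 2}.
For l_f = 0: m_f ∈ {m_i−1, m_i, m_i+1} ∩ [−0, 0] = {0} → 1 state.
For l_f = 2: m_f ∈ {m_i−1, m_i, m_i+1} ∩ [−2, 2] = {-2, -1, 0} → 3 states.
Total: 4.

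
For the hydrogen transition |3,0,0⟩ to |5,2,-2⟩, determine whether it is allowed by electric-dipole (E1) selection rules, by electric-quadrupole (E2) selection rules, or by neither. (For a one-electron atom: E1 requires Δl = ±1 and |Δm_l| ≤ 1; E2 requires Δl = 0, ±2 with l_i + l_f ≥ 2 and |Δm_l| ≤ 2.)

E2

Δl = 2 − 0 = +2; l_i + l_f = 2.
Δm_l = -2.
E1 (Δl = ±1, |Δm_l| ≤ 1): not satisfied.
E2 (Δl = 0,±2, l_i+l_f ≥ 2, |Δm_l| ≤ 2): satisfied.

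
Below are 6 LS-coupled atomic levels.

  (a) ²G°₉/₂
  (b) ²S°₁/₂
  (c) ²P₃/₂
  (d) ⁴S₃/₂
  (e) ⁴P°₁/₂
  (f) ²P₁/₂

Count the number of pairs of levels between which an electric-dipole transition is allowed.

3

(a)–(b): forbidden (parity, ΔL, ΔJ).
(a)–(c): forbidden (ΔL, ΔJ).
(a)–(d): forbidden (ΔS, ΔL, ΔJ).
(a)–(e): forbidden (parity, ΔS, ΔL, ΔJ).
(a)–(f): forbidden (ΔL, ΔJ).
(b)–(c): allowed.
(b)–(d): forbidden (ΔS, ΔL).
(b)–(e): forbidden (parity, ΔS).
(b)–(f): allowed.
(c)–(d): forbidden (parity, ΔS).
(c)–(e): forbidden (ΔS).
(c)–(f): forbidden (parity).
(d)–(e): allowed.
(d)–(f): forbidden (parity, ΔS).
(e)–(f): forbidden (ΔS).
Allowed pairs: 3 of 15.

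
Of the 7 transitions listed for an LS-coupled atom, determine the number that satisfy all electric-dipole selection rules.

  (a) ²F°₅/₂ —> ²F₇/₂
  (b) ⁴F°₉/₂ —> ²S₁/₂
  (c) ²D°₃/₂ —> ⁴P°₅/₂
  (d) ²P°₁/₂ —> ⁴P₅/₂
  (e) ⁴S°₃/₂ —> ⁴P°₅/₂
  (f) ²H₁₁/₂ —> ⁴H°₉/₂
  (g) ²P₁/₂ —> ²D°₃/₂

(a) allowed
(b) forbidden (ΔS, ΔL, ΔJ fail)
(c) forbidden (parity, ΔS fail)
(d) forbidden (ΔS, ΔJ fail)
(e) forbidden (parity fails)
(f) forbidden (ΔS fails)
(g) allowed
Total allowed: 2 of 7.

2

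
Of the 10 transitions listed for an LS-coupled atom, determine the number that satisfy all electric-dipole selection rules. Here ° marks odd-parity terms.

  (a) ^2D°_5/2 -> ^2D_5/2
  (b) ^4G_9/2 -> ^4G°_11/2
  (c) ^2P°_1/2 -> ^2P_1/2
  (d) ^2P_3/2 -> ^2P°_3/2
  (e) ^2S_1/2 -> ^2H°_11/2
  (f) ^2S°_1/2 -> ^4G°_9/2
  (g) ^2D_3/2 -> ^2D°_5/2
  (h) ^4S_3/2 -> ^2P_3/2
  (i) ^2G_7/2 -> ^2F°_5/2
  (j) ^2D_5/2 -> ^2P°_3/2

(a) allowed
(b) allowed
(c) allowed
(d) allowed
(e) forbidden (ΔL, ΔJ fail)
(f) forbidden (parity, ΔS, ΔL, ΔJ fail)
(g) allowed
(h) forbidden (parity, ΔS fail)
(i) allowed
(j) allowed
Total allowed: 7 of 10.

7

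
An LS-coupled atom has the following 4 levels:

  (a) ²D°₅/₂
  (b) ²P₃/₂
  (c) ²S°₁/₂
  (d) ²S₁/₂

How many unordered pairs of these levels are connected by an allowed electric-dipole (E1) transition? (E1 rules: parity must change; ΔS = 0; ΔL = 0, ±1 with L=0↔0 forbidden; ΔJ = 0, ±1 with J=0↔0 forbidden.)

2

(a)–(b): allowed.
(a)–(c): forbidden (parity, ΔL, ΔJ).
(a)–(d): forbidden (ΔL, ΔJ).
(b)–(c): allowed.
(b)–(d): forbidden (parity).
(c)–(d): forbidden (ΔL).
Allowed pairs: 2 of 6.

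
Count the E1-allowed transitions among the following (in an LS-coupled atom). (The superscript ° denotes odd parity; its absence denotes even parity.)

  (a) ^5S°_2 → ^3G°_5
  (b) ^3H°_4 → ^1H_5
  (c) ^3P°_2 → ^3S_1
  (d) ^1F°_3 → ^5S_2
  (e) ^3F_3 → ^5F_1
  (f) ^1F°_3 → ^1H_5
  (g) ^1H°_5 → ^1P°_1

(a) forbidden (parity, ΔS, ΔL, ΔJ fail)
(b) forbidden (ΔS fails)
(c) allowed
(d) forbidden (ΔS, ΔL fail)
(e) forbidden (parity, ΔS, ΔJ fail)
(f) forbidden (ΔL, ΔJ fail)
(g) forbidden (parity, ΔL, ΔJ fail)
Total allowed: 1 of 7.

1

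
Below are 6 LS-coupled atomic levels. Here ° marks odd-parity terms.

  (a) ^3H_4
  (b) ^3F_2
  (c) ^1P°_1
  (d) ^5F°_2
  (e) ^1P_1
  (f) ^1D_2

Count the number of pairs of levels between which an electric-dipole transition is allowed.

(a)–(b): forbidden (parity, ΔL, ΔJ).
(a)–(c): forbidden (ΔS, ΔL, ΔJ).
(a)–(d): forbidden (ΔS, ΔL, ΔJ).
(a)–(e): forbidden (parity, ΔS, ΔL, ΔJ).
(a)–(f): forbidden (parity, ΔS, ΔL, ΔJ).
(b)–(c): forbidden (ΔS, ΔL).
(b)–(d): forbidden (ΔS).
(b)–(e): forbidden (parity, ΔS, ΔL).
(b)–(f): forbidden (parity, ΔS).
(c)–(d): forbidden (parity, ΔS, ΔL).
(c)–(e): allowed.
(c)–(f): allowed.
(d)–(e): forbidden (ΔS, ΔL).
(d)–(f): forbidden (ΔS).
(e)–(f): forbidden (parity).
Allowed pairs: 2 of 15.

2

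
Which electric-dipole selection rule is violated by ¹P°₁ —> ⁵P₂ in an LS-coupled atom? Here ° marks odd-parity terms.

ΔL = 0, ±1 (not L=0↔0): L: 1 → 1, ΔL = +0 — satisfied.
ΔS = 0: S: 0 → 2 — violated.
ΔJ = 0, ±1 (not J=0↔0): J: 1 → 2, ΔJ = +1 — satisfied.
Parity must change: odd → even — satisfied.

the ΔS = 0 rule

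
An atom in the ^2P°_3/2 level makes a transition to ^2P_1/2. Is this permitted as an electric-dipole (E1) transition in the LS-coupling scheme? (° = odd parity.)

Initial level: S=1/2, L=1, J=3/2, parity odd. Final level: S=1/2, L=1, J=1/2, parity even.
Parity must change: odd → even — passes.
ΔS = 0: S: 1/2 → 1/2 — passes.
ΔL = 0, ±1 (not L=0↔0): L: 1 → 1, ΔL = +0 — passes.
ΔJ = 0, ±1 (not J=0↔0): J: 3/2 → 1/2, ΔJ = -1 — passes.
All four E1 rules are satisfied.

allowed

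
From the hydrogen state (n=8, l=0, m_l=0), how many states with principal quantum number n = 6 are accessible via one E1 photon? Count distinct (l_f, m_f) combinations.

3

E1 requires Δl = ±1, so l_f ∈ {-1, 1}; with 0 ≤ l_f ≤ n_f−1 = 5, the allowed l_f values are {1}.
For l_f = 1: m_f ∈ {m_i−1, m_i, m_i+1} ∩ [−1, 1] = {-1, 0, 1} → 3 states.
Total: 3.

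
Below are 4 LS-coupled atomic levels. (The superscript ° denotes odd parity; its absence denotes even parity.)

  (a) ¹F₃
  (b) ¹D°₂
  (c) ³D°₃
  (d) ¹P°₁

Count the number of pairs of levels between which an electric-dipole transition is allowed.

1

(a)–(b): allowed.
(a)–(c): forbidden (ΔS).
(a)–(d): forbidden (ΔL, ΔJ).
(b)–(c): forbidden (parity, ΔS).
(b)–(d): forbidden (parity).
(c)–(d): forbidden (parity, ΔS, ΔJ).
Allowed pairs: 1 of 6.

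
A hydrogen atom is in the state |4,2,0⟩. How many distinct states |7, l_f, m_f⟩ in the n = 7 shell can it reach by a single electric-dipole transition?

6

E1 requires Δl = ±1, so l_f ∈ {1, 3}; with 0 ≤ l_f ≤ n_f−1 = 6, the allowed l_f values are {1, 3}.
For l_f = 1: m_f ∈ {m_i−1, m_i, m_i+1} ∩ [−1, 1] = {-1, 0, 1} → 3 states.
For l_f = 3: m_f ∈ {m_i−1, m_i, m_i+1} ∩ [−3, 3] = {-1, 0, 1} → 3 states.
Total: 6.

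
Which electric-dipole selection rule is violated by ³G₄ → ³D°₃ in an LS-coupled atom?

Initial level: S=1, L=4, J=4, parity even. Final level: S=1, L=2, J=3, parity odd.
ΔJ = 0, ±1 (not J=0↔0): J: 4 → 3, ΔJ = -1 — ✓.
ΔS = 0: S: 1 → 1 — ✓.
ΔL = 0, ±1 (not L=0↔0): L: 4 → 2, ΔL = -2 — ✗.
Parity must change: even → odd — ✓.

the ΔL = 0, ±1 rule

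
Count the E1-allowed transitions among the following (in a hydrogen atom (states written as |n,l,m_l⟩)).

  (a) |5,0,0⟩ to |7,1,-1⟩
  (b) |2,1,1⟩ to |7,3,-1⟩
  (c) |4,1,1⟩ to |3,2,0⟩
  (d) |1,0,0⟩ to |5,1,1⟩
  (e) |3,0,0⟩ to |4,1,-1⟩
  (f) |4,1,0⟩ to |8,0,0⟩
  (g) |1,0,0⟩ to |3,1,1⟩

6

(a) allowed
(b) forbidden — Δl = +2 (E1 requires Δl = ±1); Δm_l = -2 (E1 requires Δm_l = 0, ±1)
(c) allowed
(d) allowed
(e) allowed
(f) allowed
(g) allowed
Total allowed: 6 of 7.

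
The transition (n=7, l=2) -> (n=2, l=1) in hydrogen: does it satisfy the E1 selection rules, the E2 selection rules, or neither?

E1

Δl = 1 − 2 = -1; l_i + l_f = 3.
E1 (Δl = ±1): satisfied.
E2 (Δl = 0,±2, l_i+l_f ≥ 2): not satisfied.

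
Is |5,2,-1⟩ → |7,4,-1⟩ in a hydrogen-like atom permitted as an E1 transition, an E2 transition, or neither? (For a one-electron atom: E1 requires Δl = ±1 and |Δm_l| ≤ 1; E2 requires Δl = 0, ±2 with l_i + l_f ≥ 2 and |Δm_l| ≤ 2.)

Δl = 4 − 2 = +2; l_i + l_f = 6.
Δm_l = +0.
E1 (Δl = ±1, |Δm_l| ≤ 1): not satisfied.
E2 (Δl = 0,±2, l_i+l_f ≥ 2, |Δm_l| ≤ 2): satisfied.

E2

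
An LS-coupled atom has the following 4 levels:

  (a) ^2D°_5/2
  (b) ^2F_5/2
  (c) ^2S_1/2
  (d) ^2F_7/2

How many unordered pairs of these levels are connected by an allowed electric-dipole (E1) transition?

(a)–(b): allowed.
(a)–(c): forbidden (ΔL, ΔJ).
(a)–(d): allowed.
(b)–(c): forbidden (parity, ΔL, ΔJ).
(b)–(d): forbidden (parity).
(c)–(d): forbidden (parity, ΔL, ΔJ).
Allowed pairs: 2 of 6.

2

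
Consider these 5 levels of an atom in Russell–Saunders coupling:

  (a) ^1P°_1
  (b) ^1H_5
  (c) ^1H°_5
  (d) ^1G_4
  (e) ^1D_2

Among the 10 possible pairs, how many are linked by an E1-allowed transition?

(a)–(b): forbidden (ΔL, ΔJ).
(a)–(c): forbidden (parity, ΔL, ΔJ).
(a)–(d): forbidden (ΔL, ΔJ).
(a)–(e): allowed.
(b)–(c): allowed.
(b)–(d): forbidden (parity).
(b)–(e): forbidden (parity, ΔL, ΔJ).
(c)–(d): allowed.
(c)–(e): forbidden (ΔL, ΔJ).
(d)–(e): forbidden (parity, ΔL, ΔJ).
Allowed pairs: 3 of 10.

3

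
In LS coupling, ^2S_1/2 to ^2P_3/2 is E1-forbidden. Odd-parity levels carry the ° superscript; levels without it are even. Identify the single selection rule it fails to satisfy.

Initial level: S=1/2, L=0, J=1/2, parity even. Final level: S=1/2, L=1, J=3/2, parity even.
Parity must change: even → even — violated.
ΔS = 0: S: 1/2 → 1/2 — satisfied.
ΔL = 0, ±1 (not L=0↔0): L: 0 → 1, ΔL = +1 — satisfied.
ΔJ = 0, ±1 (not J=0↔0): J: 1/2 → 3/2, ΔJ = +1 — satisfied.

parity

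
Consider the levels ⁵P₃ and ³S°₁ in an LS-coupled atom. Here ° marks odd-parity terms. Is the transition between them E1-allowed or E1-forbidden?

forbidden

Reading off the term symbols: S 2→1, L 1→0, J 3→1, parity even→odd.
Parity must change: even → odd — satisfied.
ΔS = 0: S: 2 → 1 — violated.
ΔL = 0, ±1 (not L=0↔0): L: 1 → 0, ΔL = -1 — satisfied.
ΔJ = 0, ±1 (not J=0↔0): J: 3 → 1, ΔJ = -2 — violated.
Rule(s) violated: ΔS, ΔJ.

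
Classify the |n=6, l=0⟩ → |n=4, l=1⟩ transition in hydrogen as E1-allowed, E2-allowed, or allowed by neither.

E1

Δl = 1 − 0 = +1; l_i + l_f = 1.
E1 (Δl = ±1): satisfied.
E2 (Δl = 0,±2, l_i+l_f ≥ 2): not satisfied.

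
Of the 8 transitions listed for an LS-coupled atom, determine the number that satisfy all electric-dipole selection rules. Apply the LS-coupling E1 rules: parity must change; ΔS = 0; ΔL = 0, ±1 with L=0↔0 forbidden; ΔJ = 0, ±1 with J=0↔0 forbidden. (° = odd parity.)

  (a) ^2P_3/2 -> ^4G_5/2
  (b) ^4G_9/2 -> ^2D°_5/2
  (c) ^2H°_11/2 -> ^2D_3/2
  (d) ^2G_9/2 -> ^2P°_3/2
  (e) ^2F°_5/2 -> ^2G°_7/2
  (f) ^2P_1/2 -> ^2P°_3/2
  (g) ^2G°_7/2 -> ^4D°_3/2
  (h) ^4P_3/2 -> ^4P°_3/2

2

(a) forbidden (parity, ΔS, ΔL fail)
(b) forbidden (ΔS, ΔL, ΔJ fail)
(c) forbidden (ΔL, ΔJ fail)
(d) forbidden (ΔL, ΔJ fail)
(e) forbidden (parity fails)
(f) allowed
(g) forbidden (parity, ΔS, ΔL, ΔJ fail)
(h) allowed
Total allowed: 2 of 8.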